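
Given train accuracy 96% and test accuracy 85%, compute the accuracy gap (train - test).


Gap = train_accuracy - test_accuracy
= 96 - 85
= 11%
This gap suggests the model is overfitting.

11


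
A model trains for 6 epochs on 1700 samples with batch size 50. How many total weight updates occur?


Iterations per epoch = 1700 / 50 = 34
Total updates = iterations_per_epoch * epochs
= 34 * 6
= 204

204


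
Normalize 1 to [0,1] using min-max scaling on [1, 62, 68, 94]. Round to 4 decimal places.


Min = 1, Max = 94
Range = 94 - 1 = 93
Scaled = (x - min) / (max - min)
= (1 - 1) / 93
= 0 / 93
= 0.0000

0.0000


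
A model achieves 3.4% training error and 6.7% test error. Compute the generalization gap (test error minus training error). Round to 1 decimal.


Generalization gap = test_error - train_error
= 6.7 - 3.4
= 3.3%
A moderate gap.

3.3


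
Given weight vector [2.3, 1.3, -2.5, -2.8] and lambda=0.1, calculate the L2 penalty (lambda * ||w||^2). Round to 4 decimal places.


Squaring each weight:
2.3^2 = 5.29
1.3^2 = 1.69
(-2.5)^2 = 6.25
(-2.8)^2 = 7.84
Sum of squares = 21.07
Penalty = 0.1 * 21.07 = 2.1070

2.1070


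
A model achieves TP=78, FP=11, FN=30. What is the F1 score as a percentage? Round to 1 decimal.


Precision = TP / (TP + FP) = 78 / 89 = 0.8764
Recall = TP / (TP + FN) = 78 / 108 = 0.7222
F1 = 2 * P * R / (P + R)
= 2 * 0.8764 * 0.7222 / (0.8764 + 0.7222)
= 1.2659 / 1.5986
= 0.7919
As percentage: 79.2%

79.2


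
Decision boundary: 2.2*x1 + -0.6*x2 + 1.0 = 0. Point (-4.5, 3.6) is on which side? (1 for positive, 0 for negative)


Compute 2.2 * -4.5 + -0.6 * 3.6 + 1.0
= -9.9 + -2.16 + 1.0
= -11.06
Since -11.06 < 0, the point is on the negative side.

0


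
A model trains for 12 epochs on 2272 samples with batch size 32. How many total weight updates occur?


Iterations per epoch = 2272 / 32 = 71
Total updates = iterations_per_epoch * epochs
= 71 * 12
= 852

852


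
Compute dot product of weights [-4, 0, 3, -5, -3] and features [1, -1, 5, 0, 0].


Element-wise products:
-4 * 1 = -4
0 * -1 = 0
3 * 5 = 15
-5 * 0 = 0
-3 * 0 = 0
Sum = -4 + 0 + 15 + 0 + 0
= 11

11


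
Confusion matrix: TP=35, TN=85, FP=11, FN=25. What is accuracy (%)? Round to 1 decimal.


Accuracy = (TP + TN) / (TP + TN + FP + FN) * 100
= (35 + 85) / (35 + 85 + 11 + 25)
= 120 / 156
= 0.7692
= 76.9%

76.9


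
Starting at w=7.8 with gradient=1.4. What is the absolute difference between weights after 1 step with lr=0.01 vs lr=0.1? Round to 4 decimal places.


With lr=0.01: w_new = 7.8 - 0.01 * 1.4 = 7.786
With lr=0.1: w_new = 7.8 - 0.1 * 1.4 = 7.66
Absolute difference = |7.786 - 7.66|
= 0.1260

0.1260


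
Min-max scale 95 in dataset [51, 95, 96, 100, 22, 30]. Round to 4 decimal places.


Min = 22, Max = 100
Range = 100 - 22 = 78
Scaled = (x - min) / (max - min)
= (95 - 22) / 78
= 73 / 78
= 0.9359

0.9359


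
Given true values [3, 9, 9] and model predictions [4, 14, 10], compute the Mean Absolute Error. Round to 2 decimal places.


Absolute errors: [1, 5, 1]
Sum of absolute errors = 7
MAE = 7 / 3 = 2.33

2.33


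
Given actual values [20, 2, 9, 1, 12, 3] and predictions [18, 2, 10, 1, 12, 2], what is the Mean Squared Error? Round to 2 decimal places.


Differences: [2, 0, -1, 0, 0, 1]
Squared errors: [4, 0, 1, 0, 0, 1]
Sum of squared errors = 6
MSE = 6 / 6 = 1.00

1.00


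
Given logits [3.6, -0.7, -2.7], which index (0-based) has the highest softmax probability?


Softmax is a monotonic transformation, so it preserves the argmax.
We need to find the index of the maximum logit.
Index 0: 3.6
Index 1: -0.7
Index 2: -2.7
Maximum logit = 3.6 at index 0

0


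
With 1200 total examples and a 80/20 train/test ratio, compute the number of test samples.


Train samples = 1200 * 80% = 960
Test samples = 1200 - 960
= 240

240


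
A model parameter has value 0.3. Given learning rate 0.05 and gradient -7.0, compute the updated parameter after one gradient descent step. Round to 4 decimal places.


w_new = w_old - lr * gradient
= 0.3 - 0.05 * -7.0
= 0.3 - (-0.35)
= 0.6500

0.6500


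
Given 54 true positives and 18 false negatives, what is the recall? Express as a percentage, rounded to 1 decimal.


Recall = TP / (TP + FN) * 100
= 54 / (54 + 18)
= 54 / 72
= 0.75
= 75.0%

75.0


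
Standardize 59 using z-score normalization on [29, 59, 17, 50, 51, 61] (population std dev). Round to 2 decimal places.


Mean = (29 + 59 + 17 + 50 + 51 + 61) / 6 = 44.5
Variance = sum((x_i - mean)^2) / n = 258.5833
Std = sqrt(258.5833) = 16.0805
Z = (x - mean) / std
= (59 - 44.5) / 16.0805
= 14.5 / 16.0805
= 0.90

0.90


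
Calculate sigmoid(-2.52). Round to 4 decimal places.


sigmoid(z) = 1 / (1 + exp(-z))
exp(-(-2.52)) = exp(2.52) = 12.4286
1 + 12.4286 = 13.4286
1 / 13.4286 = 0.0745

0.0745


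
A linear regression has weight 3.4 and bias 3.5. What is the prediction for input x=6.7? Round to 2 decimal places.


y = 3.4 * 6.7 + (3.5)
= 22.78 + (3.5)
= 26.28

26.28


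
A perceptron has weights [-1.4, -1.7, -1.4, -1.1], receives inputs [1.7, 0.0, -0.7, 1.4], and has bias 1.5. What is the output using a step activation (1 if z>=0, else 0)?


z = w . x + b
= -1.4*1.7 + -1.7*0.0 + -1.4*-0.7 + -1.1*1.4 + 1.5
= -2.38 + -0.0 + 0.98 + -1.54 + 1.5
= -2.94 + 1.5
= -1.44
Since z = -1.44 < 0, output = 0

0


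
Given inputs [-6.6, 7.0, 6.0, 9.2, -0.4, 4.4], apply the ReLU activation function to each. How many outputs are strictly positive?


ReLU(x) = max(0, x) for each element:
ReLU(-6.6) = 0
ReLU(7.0) = 7.0
ReLU(6.0) = 6.0
ReLU(9.2) = 9.2
ReLU(-0.4) = 0
ReLU(4.4) = 4.4
Active neurons (>0): 4

4


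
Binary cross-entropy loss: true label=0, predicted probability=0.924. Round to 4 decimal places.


For y=0: Loss = -log(1-p)
= -log(1 - 0.924)
= -log(0.076)
= -(-2.577)
= 2.5770

2.5770


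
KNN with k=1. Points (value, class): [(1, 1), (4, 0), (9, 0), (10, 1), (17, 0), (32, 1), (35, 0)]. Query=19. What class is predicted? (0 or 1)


Distances from query 19:
Point 17 (class 0): distance = 2
K=1 nearest neighbors: classes = [0]
Votes for class 1: 0 / 1
Majority vote => class 0

0


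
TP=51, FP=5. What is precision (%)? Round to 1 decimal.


Precision = TP / (TP + FP) * 100
= 51 / (51 + 5)
= 51 / 56
= 0.9107
= 91.1%

91.1


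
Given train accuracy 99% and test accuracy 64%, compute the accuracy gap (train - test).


Gap = train_accuracy - test_accuracy
= 99 - 64
= 35%
This large gap strongly indicates overfitting.

35


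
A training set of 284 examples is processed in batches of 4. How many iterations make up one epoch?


Iterations per epoch = dataset_size / batch_size
= 284 / 4
= 71

71


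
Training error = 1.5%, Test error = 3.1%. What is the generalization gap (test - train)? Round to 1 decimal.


Generalization gap = test_error - train_error
= 3.1 - 1.5
= 1.6%
A small gap suggests good generalization.

1.6


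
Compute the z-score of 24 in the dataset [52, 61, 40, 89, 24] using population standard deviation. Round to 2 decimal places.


Mean = (52 + 61 + 40 + 89 + 24) / 5 = 53.2
Variance = sum((x_i - mean)^2) / n = 474.16
Std = sqrt(474.16) = 21.7752
Z = (x - mean) / std
= (24 - 53.2) / 21.7752
= -29.2 / 21.7752
= -1.34

-1.34


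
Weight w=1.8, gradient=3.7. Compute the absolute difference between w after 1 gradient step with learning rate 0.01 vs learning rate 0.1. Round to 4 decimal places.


With lr=0.01: w_new = 1.8 - 0.01 * 3.7 = 1.763
With lr=0.1: w_new = 1.8 - 0.1 * 3.7 = 1.43
Absolute difference = |1.763 - 1.43|
= 0.3330

0.3330


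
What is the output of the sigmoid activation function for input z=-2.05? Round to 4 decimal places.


sigmoid(z) = 1 / (1 + exp(-z))
exp(-(-2.05)) = exp(2.05) = 7.7679
1 + 7.7679 = 8.7679
1 / 8.7679 = 0.1141

0.1141


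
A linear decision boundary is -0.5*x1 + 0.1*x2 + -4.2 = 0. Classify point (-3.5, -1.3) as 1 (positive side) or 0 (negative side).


Compute -0.5 * -3.5 + 0.1 * -1.3 + -4.2
= 1.75 + -0.13 + -4.2
= -2.58
Since -2.58 < 0, the point is on the negative side.

0


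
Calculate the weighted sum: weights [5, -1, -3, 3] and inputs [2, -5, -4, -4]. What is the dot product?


Element-wise products:
5 * 2 = 10
-1 * -5 = 5
-3 * -4 = 12
3 * -4 = -12
Sum = 10 + 5 + 12 + -12
= 15

15


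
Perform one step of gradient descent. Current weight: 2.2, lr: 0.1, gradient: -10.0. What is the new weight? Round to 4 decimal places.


w_new = w_old - lr * gradient
= 2.2 - 0.1 * -10.0
= 2.2 - (-1.0)
= 3.2000

3.2000


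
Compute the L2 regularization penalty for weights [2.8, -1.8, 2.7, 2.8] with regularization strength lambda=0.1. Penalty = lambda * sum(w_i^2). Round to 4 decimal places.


Squaring each weight:
2.8^2 = 7.84
(-1.8)^2 = 3.24
2.7^2 = 7.29
2.8^2 = 7.84
Sum of squares = 26.21
Penalty = 0.1 * 26.21 = 2.6210

2.6210


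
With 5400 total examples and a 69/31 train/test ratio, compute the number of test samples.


Train samples = 5400 * 69% = 3726
Test samples = 5400 - 3726
= 1674

1674


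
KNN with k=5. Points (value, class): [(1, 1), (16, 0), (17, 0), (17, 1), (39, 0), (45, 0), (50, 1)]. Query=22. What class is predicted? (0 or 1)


Distances from query 22:
Point 17 (class 0): distance = 5
Point 17 (class 1): distance = 5
Point 16 (class 0): distance = 6
Point 39 (class 0): distance = 17
Point 1 (class 1): distance = 21
K=5 nearest neighbors: classes = [0, 1, 0, 0, 1]
Votes for class 1: 2 / 5
Majority vote => class 0

0


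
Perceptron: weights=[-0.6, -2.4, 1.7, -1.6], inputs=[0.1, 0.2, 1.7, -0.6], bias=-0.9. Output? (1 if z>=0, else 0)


z = w . x + b
= -0.6*0.1 + -2.4*0.2 + 1.7*1.7 + -1.6*-0.6 + -0.9
= -0.06 + -0.48 + 2.89 + 0.96 + -0.9
= 3.31 + -0.9
= 2.41
Since z = 2.41 >= 0, output = 1

1


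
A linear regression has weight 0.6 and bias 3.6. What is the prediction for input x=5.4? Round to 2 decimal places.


y = 0.6 * 5.4 + (3.6)
= 3.24 + (3.6)
= 6.84

6.84


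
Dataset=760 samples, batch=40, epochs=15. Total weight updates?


Iterations per epoch = 760 / 40 = 19
Total updates = iterations_per_epoch * epochs
= 19 * 15
= 285

285


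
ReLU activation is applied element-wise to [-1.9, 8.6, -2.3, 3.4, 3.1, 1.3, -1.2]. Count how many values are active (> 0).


ReLU(x) = max(0, x) for each element:
ReLU(-1.9) = 0
ReLU(8.6) = 8.6
ReLU(-2.3) = 0
ReLU(3.4) = 3.4
ReLU(3.1) = 3.1
ReLU(1.3) = 1.3
ReLU(-1.2) = 0
Active neurons (>0): 4

4


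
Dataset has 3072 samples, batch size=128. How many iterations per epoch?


Iterations per epoch = dataset_size / batch_size
= 3072 / 128
= 24

24


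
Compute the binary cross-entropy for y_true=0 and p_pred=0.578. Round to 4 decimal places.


For y=0: Loss = -log(1-p)
= -log(1 - 0.578)
= -log(0.422)
= -(-0.8627)
= 0.8627

0.8627


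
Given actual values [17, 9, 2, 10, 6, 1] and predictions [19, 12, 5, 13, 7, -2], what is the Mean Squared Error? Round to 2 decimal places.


Differences: [-2, -3, -3, -3, -1, 3]
Squared errors: [4, 9, 9, 9, 1, 9]
Sum of squared errors = 41
MSE = 41 / 6 = 6.83

6.83


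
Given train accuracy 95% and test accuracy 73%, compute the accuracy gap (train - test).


Gap = train_accuracy - test_accuracy
= 95 - 73
= 22%
This large gap strongly indicates overfitting.

22


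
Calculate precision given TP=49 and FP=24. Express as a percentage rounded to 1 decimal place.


Precision = TP / (TP + FP) * 100
= 49 / (49 + 24)
= 49 / 73
= 0.6712
= 67.1%

67.1


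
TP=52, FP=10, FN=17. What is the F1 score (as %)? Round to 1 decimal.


Precision = TP / (TP + FP) = 52 / 62 = 0.8387
Recall = TP / (TP + FN) = 52 / 69 = 0.7536
F1 = 2 * P * R / (P + R)
= 2 * 0.8387 * 0.7536 / (0.8387 + 0.7536)
= 1.2641 / 1.5923
= 0.7939
As percentage: 79.4%

79.4


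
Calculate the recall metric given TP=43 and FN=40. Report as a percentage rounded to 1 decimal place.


Recall = TP / (TP + FN) * 100
= 43 / (43 + 40)
= 43 / 83
= 0.5181
= 51.8%

51.8


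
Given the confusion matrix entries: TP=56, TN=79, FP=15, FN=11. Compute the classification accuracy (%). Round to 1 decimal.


Accuracy = (TP + TN) / (TP + TN + FP + FN) * 100
= (56 + 79) / (56 + 79 + 15 + 11)
= 135 / 161
= 0.8385
= 83.9%

83.9


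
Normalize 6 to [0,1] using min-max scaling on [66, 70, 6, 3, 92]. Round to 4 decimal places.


Min = 3, Max = 92
Range = 92 - 3 = 89
Scaled = (x - min) / (max - min)
= (6 - 3) / 89
= 3 / 89
= 0.0337

0.0337


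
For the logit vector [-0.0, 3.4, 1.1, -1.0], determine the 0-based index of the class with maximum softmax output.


Softmax is a monotonic transformation, so it preserves the argmax.
We need to find the index of the maximum logit.
Index 0: -0.0
Index 1: 3.4
Index 2: 1.1
Index 3: -1.0
Maximum logit = 3.4 at index 1

1


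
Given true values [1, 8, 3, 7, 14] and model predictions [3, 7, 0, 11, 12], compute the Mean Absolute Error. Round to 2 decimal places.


Absolute errors: [2, 1, 3, 4, 2]
Sum of absolute errors = 12
MAE = 12 / 5 = 2.40

2.40


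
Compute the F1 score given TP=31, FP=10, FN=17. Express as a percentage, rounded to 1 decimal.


Precision = TP / (TP + FP) = 31 / 41 = 0.7561
Recall = TP / (TP + FN) = 31 / 48 = 0.6458
F1 = 2 * P * R / (P + R)
= 2 * 0.7561 * 0.6458 / (0.7561 + 0.6458)
= 0.9766 / 1.4019
= 0.6966
As percentage: 69.7%

69.7


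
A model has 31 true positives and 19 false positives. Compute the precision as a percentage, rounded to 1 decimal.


Precision = TP / (TP + FP) * 100
= 31 / (31 + 19)
= 31 / 50
= 0.62
= 62.0%

62.0


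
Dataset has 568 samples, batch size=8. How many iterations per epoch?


Iterations per epoch = dataset_size / batch_size
= 568 / 8
= 71

71


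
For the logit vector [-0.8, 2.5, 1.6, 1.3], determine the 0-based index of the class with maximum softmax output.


Softmax is a monotonic transformation, so it preserves the argmax.
We need to find the index of the maximum logit.
Index 0: -0.8
Index 1: 2.5
Index 2: 1.6
Index 3: 1.3
Maximum logit = 2.5 at index 1

1


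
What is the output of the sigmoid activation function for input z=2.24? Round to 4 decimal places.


sigmoid(z) = 1 / (1 + exp(-z))
exp(-(2.24)) = exp(-2.24) = 0.1065
1 + 0.1065 = 1.1065
1 / 1.1065 = 0.9038

0.9038


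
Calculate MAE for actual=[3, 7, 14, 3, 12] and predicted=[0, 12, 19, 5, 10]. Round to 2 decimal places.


Absolute errors: [3, 5, 5, 2, 2]
Sum of absolute errors = 17
MAE = 17 / 5 = 3.40

3.40


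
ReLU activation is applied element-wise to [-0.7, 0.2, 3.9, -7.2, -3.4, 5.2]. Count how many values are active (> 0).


ReLU(x) = max(0, x) for each element:
ReLU(-0.7) = 0
ReLU(0.2) = 0.2
ReLU(3.9) = 3.9
ReLU(-7.2) = 0
ReLU(-3.4) = 0
ReLU(5.2) = 5.2
Active neurons (>0): 3

3


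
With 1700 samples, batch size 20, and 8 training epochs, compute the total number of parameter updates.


Iterations per epoch = 1700 / 20 = 85
Total updates = iterations_per_epoch * epochs
= 85 * 8
= 680

680


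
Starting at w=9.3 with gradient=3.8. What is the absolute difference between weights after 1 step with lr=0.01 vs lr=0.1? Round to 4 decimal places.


With lr=0.01: w_new = 9.3 - 0.01 * 3.8 = 9.262
With lr=0.1: w_new = 9.3 - 0.1 * 3.8 = 8.92
Absolute difference = |9.262 - 8.92|
= 0.3420

0.3420


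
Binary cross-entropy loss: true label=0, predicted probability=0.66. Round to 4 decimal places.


For y=0: Loss = -log(1-p)
= -log(1 - 0.66)
= -log(0.34)
= -(-1.0788)
= 1.0788

1.0788


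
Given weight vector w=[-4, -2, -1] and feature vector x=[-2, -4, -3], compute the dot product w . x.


Element-wise products:
-4 * -2 = 8
-2 * -4 = 8
-1 * -3 = 3
Sum = 8 + 8 + 3
= 19

19


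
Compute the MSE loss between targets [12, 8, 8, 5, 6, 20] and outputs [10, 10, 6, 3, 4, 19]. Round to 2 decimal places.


Differences: [2, -2, 2, 2, 2, 1]
Squared errors: [4, 4, 4, 4, 4, 1]
Sum of squared errors = 21
MSE = 21 / 6 = 3.50

3.50


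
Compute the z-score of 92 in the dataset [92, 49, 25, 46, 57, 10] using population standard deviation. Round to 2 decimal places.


Mean = (92 + 49 + 25 + 46 + 57 + 10) / 6 = 46.5
Variance = sum((x_i - mean)^2) / n = 663.5833
Std = sqrt(663.5833) = 25.7601
Z = (x - mean) / std
= (92 - 46.5) / 25.7601
= 45.5 / 25.7601
= 1.77

1.77


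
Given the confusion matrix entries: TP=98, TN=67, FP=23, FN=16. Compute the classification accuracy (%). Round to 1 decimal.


Accuracy = (TP + TN) / (TP + TN + FP + FN) * 100
= (98 + 67) / (98 + 67 + 23 + 16)
= 165 / 204
= 0.8088
= 80.9%

80.9


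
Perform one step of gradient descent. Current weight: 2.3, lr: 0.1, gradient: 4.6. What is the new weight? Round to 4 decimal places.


w_new = w_old - lr * gradient
= 2.3 - 0.1 * 4.6
= 2.3 - (0.46)
= 1.8400

1.8400


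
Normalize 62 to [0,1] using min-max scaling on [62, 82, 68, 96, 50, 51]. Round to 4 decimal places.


Min = 50, Max = 96
Range = 96 - 50 = 46
Scaled = (x - min) / (max - min)
= (62 - 50) / 46
= 12 / 46
= 0.2609

0.2609


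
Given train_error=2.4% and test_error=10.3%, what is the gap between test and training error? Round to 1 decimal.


Generalization gap = test_error - train_error
= 10.3 - 2.4
= 7.9%
A moderate gap.

7.9


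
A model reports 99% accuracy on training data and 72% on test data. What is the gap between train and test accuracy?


Gap = train_accuracy - test_accuracy
= 99 - 72
= 27%
This large gap strongly indicates overfitting.

27


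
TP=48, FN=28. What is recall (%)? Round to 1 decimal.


Recall = TP / (TP + FN) * 100
= 48 / (48 + 28)
= 48 / 76
= 0.6316
= 63.2%

63.2


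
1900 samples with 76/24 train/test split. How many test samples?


Train samples = 1900 * 76% = 1444
Test samples = 1900 - 1444
= 456

456


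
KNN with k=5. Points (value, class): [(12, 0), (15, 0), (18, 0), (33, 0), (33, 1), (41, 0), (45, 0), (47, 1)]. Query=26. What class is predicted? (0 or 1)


Distances from query 26:
Point 33 (class 0): distance = 7
Point 33 (class 1): distance = 7
Point 18 (class 0): distance = 8
Point 15 (class 0): distance = 11
Point 12 (class 0): distance = 14
K=5 nearest neighbors: classes = [0, 1, 0, 0, 0]
Votes for class 1: 1 / 5
Majority vote => class 0

0


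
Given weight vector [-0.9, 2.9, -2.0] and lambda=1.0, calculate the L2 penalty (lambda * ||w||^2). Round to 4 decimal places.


Squaring each weight:
(-0.9)^2 = 0.81
2.9^2 = 8.41
(-2.0)^2 = 4.0
Sum of squares = 13.22
Penalty = 1.0 * 13.22 = 13.2200

13.2200


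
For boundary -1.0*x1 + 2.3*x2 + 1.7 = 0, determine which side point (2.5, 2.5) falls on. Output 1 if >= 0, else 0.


Compute -1.0 * 2.5 + 2.3 * 2.5 + 1.7
= -2.5 + 5.75 + 1.7
= 4.95
Since 4.95 >= 0, the point is on the positive side.

1


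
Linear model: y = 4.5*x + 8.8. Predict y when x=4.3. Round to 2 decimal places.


y = 4.5 * 4.3 + (8.8)
= 19.35 + (8.8)
= 28.15

28.15


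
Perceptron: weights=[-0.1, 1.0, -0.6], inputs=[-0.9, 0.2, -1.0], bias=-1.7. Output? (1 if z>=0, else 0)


z = w . x + b
= -0.1*-0.9 + 1.0*0.2 + -0.6*-1.0 + -1.7
= 0.09 + 0.2 + 0.6 + -1.7
= 0.89 + -1.7
= -0.81
Since z = -0.81 < 0, output = 0

0


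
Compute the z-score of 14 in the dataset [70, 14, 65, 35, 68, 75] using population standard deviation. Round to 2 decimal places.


Mean = (70 + 14 + 65 + 35 + 68 + 75) / 6 = 54.5
Variance = sum((x_i - mean)^2) / n = 495.5833
Std = sqrt(495.5833) = 22.2617
Z = (x - mean) / std
= (14 - 54.5) / 22.2617
= -40.5 / 22.2617
= -1.82

-1.82


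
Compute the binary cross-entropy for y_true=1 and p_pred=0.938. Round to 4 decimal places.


For y=1: Loss = -log(p)
= -log(0.938)
= -(-0.064)
= 0.0640

0.0640


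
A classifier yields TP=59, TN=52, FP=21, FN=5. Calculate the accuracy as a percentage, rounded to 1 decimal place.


Accuracy = (TP + TN) / (TP + TN + FP + FN) * 100
= (59 + 52) / (59 + 52 + 21 + 5)
= 111 / 137
= 0.8102
= 81.0%

81.0


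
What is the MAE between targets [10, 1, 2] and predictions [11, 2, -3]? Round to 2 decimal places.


Absolute errors: [1, 1, 5]
Sum of absolute errors = 7
MAE = 7 / 3 = 2.33

2.33


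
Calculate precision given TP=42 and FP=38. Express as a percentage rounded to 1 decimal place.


Precision = TP / (TP + FP) * 100
= 42 / (42 + 38)
= 42 / 80
= 0.525
= 52.5%

52.5


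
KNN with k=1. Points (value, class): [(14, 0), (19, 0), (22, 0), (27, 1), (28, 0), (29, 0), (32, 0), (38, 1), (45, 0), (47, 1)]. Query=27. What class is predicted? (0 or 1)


Distances from query 27:
Point 27 (class 1): distance = 0
K=1 nearest neighbors: classes = [1]
Votes for class 1: 1 / 1
Majority vote => class 1

1


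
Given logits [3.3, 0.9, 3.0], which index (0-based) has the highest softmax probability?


Softmax is a monotonic transformation, so it preserves the argmax.
We need to find the index of the maximum logit.
Index 0: 3.3
Index 1: 0.9
Index 2: 3.0
Maximum logit = 3.3 at index 0

0


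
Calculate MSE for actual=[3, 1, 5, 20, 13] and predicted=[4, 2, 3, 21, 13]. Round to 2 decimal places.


Differences: [-1, -1, 2, -1, 0]
Squared errors: [1, 1, 4, 1, 0]
Sum of squared errors = 7
MSE = 7 / 5 = 1.40

1.40


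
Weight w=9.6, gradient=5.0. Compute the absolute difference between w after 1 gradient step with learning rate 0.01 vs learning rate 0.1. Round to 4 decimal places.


With lr=0.01: w_new = 9.6 - 0.01 * 5.0 = 9.55
With lr=0.1: w_new = 9.6 - 0.1 * 5.0 = 9.1
Absolute difference = |9.55 - 9.1|
= 0.4500

0.4500


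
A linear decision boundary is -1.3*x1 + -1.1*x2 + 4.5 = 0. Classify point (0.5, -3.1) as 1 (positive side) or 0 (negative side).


Compute -1.3 * 0.5 + -1.1 * -3.1 + 4.5
= -0.65 + 3.41 + 4.5
= 7.26
Since 7.26 >= 0, the point is on the positive side.

1


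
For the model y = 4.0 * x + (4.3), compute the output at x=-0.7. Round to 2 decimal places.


y = 4.0 * -0.7 + (4.3)
= -2.8 + (4.3)
= 1.50

1.50


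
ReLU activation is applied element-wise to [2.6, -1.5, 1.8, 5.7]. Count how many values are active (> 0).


ReLU(x) = max(0, x) for each element:
ReLU(2.6) = 2.6
ReLU(-1.5) = 0
ReLU(1.8) = 1.8
ReLU(5.7) = 5.7
Active neurons (>0): 3

3


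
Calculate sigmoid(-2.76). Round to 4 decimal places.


sigmoid(z) = 1 / (1 + exp(-z))
exp(-(-2.76)) = exp(2.76) = 15.7998
1 + 15.7998 = 16.7998
1 / 16.7998 = 0.0595

0.0595


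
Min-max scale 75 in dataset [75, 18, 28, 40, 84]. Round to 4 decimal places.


Min = 18, Max = 84
Range = 84 - 18 = 66
Scaled = (x - min) / (max - min)
= (75 - 18) / 66
= 57 / 66
= 0.8636

0.8636


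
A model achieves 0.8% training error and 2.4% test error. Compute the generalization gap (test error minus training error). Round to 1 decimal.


Generalization gap = test_error - train_error
= 2.4 - 0.8
= 1.6%
A small gap suggests good generalization.

1.6


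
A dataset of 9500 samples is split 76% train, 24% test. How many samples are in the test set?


Train samples = 9500 * 76% = 7220
Test samples = 9500 - 7220
= 2280

2280


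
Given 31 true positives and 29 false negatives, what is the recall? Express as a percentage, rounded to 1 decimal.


Recall = TP / (TP + FN) * 100
= 31 / (31 + 29)
= 31 / 60
= 0.5167
= 51.7%

51.7


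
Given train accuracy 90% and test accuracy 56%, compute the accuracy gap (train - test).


Gap = train_accuracy - test_accuracy
= 90 - 56
= 34%
This large gap strongly indicates overfitting.

34


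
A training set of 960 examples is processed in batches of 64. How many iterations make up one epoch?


Iterations per epoch = dataset_size / batch_size
= 960 / 64
= 15

15


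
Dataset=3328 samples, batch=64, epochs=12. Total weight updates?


Iterations per epoch = 3328 / 64 = 52
Total updates = iterations_per_epoch * epochs
= 52 * 12
= 624

624


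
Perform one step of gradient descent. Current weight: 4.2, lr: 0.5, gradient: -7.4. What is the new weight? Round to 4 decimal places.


w_new = w_old - lr * gradient
= 4.2 - 0.5 * -7.4
= 4.2 - (-3.7)
= 7.9000

7.9000


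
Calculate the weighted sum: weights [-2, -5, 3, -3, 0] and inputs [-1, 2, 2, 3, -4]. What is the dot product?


Element-wise products:
-2 * -1 = 2
-5 * 2 = -10
3 * 2 = 6
-3 * 3 = -9
0 * -4 = 0
Sum = 2 + -10 + 6 + -9 + 0
= -11

-11


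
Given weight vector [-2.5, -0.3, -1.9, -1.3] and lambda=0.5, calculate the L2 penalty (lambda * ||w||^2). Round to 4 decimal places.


Squaring each weight:
(-2.5)^2 = 6.25
(-0.3)^2 = 0.09
(-1.9)^2 = 3.61
(-1.3)^2 = 1.69
Sum of squares = 11.64
Penalty = 0.5 * 11.64 = 5.8200

5.8200


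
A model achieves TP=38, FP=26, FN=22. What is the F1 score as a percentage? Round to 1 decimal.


Precision = TP / (TP + FP) = 38 / 64 = 0.5938
Recall = TP / (TP + FN) = 38 / 60 = 0.6333
F1 = 2 * P * R / (P + R)
= 2 * 0.5938 * 0.6333 / (0.5938 + 0.6333)
= 0.7521 / 1.2271
= 0.6129
As percentage: 61.3%

61.3


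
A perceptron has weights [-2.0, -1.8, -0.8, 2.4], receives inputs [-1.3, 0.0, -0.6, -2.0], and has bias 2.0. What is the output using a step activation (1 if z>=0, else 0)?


z = w . x + b
= -2.0*-1.3 + -1.8*0.0 + -0.8*-0.6 + 2.4*-2.0 + 2.0
= 2.6 + -0.0 + 0.48 + -4.8 + 2.0
= -1.72 + 2.0
= 0.28
Since z = 0.28 >= 0, output = 1

1


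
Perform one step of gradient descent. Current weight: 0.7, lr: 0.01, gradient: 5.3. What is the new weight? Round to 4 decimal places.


w_new = w_old - lr * gradient
= 0.7 - 0.01 * 5.3
= 0.7 - (0.053)
= 0.6470

0.6470


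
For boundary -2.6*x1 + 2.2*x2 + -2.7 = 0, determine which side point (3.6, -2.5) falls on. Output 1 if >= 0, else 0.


Compute -2.6 * 3.6 + 2.2 * -2.5 + -2.7
= -9.36 + -5.5 + -2.7
= -17.56
Since -17.56 < 0, the point is on the negative side.

0


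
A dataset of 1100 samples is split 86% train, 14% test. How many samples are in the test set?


Train samples = 1100 * 86% = 946
Test samples = 1100 - 946
= 154

154


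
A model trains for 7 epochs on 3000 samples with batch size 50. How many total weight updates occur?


Iterations per epoch = 3000 / 50 = 60
Total updates = iterations_per_epoch * epochs
= 60 * 7
= 420

420


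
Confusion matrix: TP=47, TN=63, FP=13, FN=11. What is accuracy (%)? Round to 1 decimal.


Accuracy = (TP + TN) / (TP + TN + FP + FN) * 100
= (47 + 63) / (47 + 63 + 13 + 11)
= 110 / 134
= 0.8209
= 82.1%

82.1


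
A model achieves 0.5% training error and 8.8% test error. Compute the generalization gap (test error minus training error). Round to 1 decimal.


Generalization gap = test_error - train_error
= 8.8 - 0.5
= 8.3%
A moderate gap.

8.3


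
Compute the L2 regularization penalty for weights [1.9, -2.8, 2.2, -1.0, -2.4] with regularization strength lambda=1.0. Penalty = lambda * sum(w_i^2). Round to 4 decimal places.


Squaring each weight:
1.9^2 = 3.61
(-2.8)^2 = 7.84
2.2^2 = 4.84
(-1.0)^2 = 1.0
(-2.4)^2 = 5.76
Sum of squares = 23.05
Penalty = 1.0 * 23.05 = 23.0500

23.0500


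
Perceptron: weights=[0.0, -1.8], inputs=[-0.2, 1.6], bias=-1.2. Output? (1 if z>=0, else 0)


z = w . x + b
= 0.0*-0.2 + -1.8*1.6 + -1.2
= -0.0 + -2.88 + -1.2
= -2.88 + -1.2
= -4.08
Since z = -4.08 < 0, output = 0

0


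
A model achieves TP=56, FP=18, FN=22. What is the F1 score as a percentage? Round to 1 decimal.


Precision = TP / (TP + FP) = 56 / 74 = 0.7568
Recall = TP / (TP + FN) = 56 / 78 = 0.7179
F1 = 2 * P * R / (P + R)
= 2 * 0.7568 * 0.7179 / (0.7568 + 0.7179)
= 1.0866 / 1.4747
= 0.7368
As percentage: 73.7%

73.7


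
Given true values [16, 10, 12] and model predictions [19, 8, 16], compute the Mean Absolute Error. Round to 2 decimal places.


Absolute errors: [3, 2, 4]
Sum of absolute errors = 9
MAE = 9 / 3 = 3.00

3.00


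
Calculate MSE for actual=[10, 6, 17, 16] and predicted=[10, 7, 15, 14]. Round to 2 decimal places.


Differences: [0, -1, 2, 2]
Squared errors: [0, 1, 4, 4]
Sum of squared errors = 9
MSE = 9 / 4 = 2.25

2.25


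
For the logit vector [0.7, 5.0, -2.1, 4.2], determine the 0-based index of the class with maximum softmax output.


Softmax is a monotonic transformation, so it preserves the argmax.
We need to find the index of the maximum logit.
Index 0: 0.7
Index 1: 5.0
Index 2: -2.1
Index 3: 4.2
Maximum logit = 5.0 at index 1

1


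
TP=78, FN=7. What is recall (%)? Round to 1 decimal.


Recall = TP / (TP + FN) * 100
= 78 / (78 + 7)
= 78 / 85
= 0.9176
= 91.8%

91.8


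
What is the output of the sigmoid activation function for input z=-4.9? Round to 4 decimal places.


sigmoid(z) = 1 / (1 + exp(-z))
exp(-(-4.9)) = exp(4.9) = 134.2898
1 + 134.2898 = 135.2898
1 / 135.2898 = 0.0074

0.0074


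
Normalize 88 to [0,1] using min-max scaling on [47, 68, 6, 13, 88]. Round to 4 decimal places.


Min = 6, Max = 88
Range = 88 - 6 = 82
Scaled = (x - min) / (max - min)
= (88 - 6) / 82
= 82 / 82
= 1.0000

1.0000


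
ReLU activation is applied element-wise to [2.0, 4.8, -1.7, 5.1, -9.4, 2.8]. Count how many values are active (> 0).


ReLU(x) = max(0, x) for each element:
ReLU(2.0) = 2.0
ReLU(4.8) = 4.8
ReLU(-1.7) = 0
ReLU(5.1) = 5.1
ReLU(-9.4) = 0
ReLU(2.8) = 2.8
Active neurons (>0): 4

4


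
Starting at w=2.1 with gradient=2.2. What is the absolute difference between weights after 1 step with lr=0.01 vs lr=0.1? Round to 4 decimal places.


With lr=0.01: w_new = 2.1 - 0.01 * 2.2 = 2.078
With lr=0.1: w_new = 2.1 - 0.1 * 2.2 = 1.88
Absolute difference = |2.078 - 1.88|
= 0.1980

0.1980


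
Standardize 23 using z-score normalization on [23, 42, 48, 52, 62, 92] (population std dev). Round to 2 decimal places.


Mean = (23 + 42 + 48 + 52 + 62 + 92) / 6 = 53.1667
Variance = sum((x_i - mean)^2) / n = 441.4722
Std = sqrt(441.4722) = 21.0112
Z = (x - mean) / std
= (23 - 53.1667) / 21.0112
= -30.1667 / 21.0112
= -1.44

-1.44


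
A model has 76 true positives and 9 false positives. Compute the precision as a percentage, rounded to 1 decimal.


Precision = TP / (TP + FP) * 100
= 76 / (76 + 9)
= 76 / 85
= 0.8941
= 89.4%

89.4


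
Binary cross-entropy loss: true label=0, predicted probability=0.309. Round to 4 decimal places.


For y=0: Loss = -log(1-p)
= -log(1 - 0.309)
= -log(0.691)
= -(-0.3696)
= 0.3696

0.3696


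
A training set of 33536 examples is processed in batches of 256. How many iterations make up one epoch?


Iterations per epoch = dataset_size / batch_size
= 33536 / 256
= 131

131


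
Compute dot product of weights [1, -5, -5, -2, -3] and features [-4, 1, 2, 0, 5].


Element-wise products:
1 * -4 = -4
-5 * 1 = -5
-5 * 2 = -10
-2 * 0 = 0
-3 * 5 = -15
Sum = -4 + -5 + -10 + 0 + -15
= -34

-34


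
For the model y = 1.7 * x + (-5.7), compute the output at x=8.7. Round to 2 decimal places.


y = 1.7 * 8.7 + (-5.7)
= 14.79 + (-5.7)
= 9.09

9.09


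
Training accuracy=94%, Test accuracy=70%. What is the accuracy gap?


Gap = train_accuracy - test_accuracy
= 94 - 70
= 24%
This large gap strongly indicates overfitting.

24


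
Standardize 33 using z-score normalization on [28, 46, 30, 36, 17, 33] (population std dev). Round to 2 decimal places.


Mean = (28 + 46 + 30 + 36 + 17 + 33) / 6 = 31.6667
Variance = sum((x_i - mean)^2) / n = 76.2222
Std = sqrt(76.2222) = 8.7305
Z = (x - mean) / std
= (33 - 31.6667) / 8.7305
= 1.3333 / 8.7305
= 0.15

0.15


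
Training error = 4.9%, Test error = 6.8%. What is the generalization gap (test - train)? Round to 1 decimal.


Generalization gap = test_error - train_error
= 6.8 - 4.9
= 1.9%
A small gap suggests good generalization.

1.9


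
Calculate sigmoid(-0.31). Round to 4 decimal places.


sigmoid(z) = 1 / (1 + exp(-z))
exp(-(-0.31)) = exp(0.31) = 1.3634
1 + 1.3634 = 2.3634
1 / 2.3634 = 0.4231

0.4231


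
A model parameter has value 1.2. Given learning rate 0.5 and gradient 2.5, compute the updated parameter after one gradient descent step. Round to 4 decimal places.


w_new = w_old - lr * gradient
= 1.2 - 0.5 * 2.5
= 1.2 - (1.25)
= -0.0500

-0.0500


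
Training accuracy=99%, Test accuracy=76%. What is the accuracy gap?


Gap = train_accuracy - test_accuracy
= 99 - 76
= 23%
This large gap strongly indicates overfitting.

23


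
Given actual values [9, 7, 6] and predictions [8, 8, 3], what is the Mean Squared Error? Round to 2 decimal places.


Differences: [1, -1, 3]
Squared errors: [1, 1, 9]
Sum of squared errors = 11
MSE = 11 / 3 = 3.67

3.67


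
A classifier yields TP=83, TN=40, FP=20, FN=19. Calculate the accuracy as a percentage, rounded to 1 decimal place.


Accuracy = (TP + TN) / (TP + TN + FP + FN) * 100
= (83 + 40) / (83 + 40 + 20 + 19)
= 123 / 162
= 0.7593
= 75.9%

75.9


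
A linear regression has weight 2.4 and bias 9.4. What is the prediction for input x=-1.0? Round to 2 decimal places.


y = 2.4 * -1.0 + (9.4)
= -2.4 + (9.4)
= 7.00

7.00


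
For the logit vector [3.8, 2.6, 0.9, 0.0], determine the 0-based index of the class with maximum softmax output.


Softmax is a monotonic transformation, so it preserves the argmax.
We need to find the index of the maximum logit.
Index 0: 3.8
Index 1: 2.6
Index 2: 0.9
Index 3: 0.0
Maximum logit = 3.8 at index 0

0


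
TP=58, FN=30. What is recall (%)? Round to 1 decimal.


Recall = TP / (TP + FN) * 100
= 58 / (58 + 30)
= 58 / 88
= 0.6591
= 65.9%

65.9


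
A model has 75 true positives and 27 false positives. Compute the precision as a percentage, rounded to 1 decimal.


Precision = TP / (TP + FP) * 100
= 75 / (75 + 27)
= 75 / 102
= 0.7353
= 73.5%

73.5


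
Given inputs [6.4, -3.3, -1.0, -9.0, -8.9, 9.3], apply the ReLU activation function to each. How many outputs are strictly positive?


ReLU(x) = max(0, x) for each element:
ReLU(6.4) = 6.4
ReLU(-3.3) = 0
ReLU(-1.0) = 0
ReLU(-9.0) = 0
ReLU(-8.9) = 0
ReLU(9.3) = 9.3
Active neurons (>0): 2

2


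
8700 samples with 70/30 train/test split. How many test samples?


Train samples = 8700 * 70% = 6090
Test samples = 8700 - 6090
= 2610

2610


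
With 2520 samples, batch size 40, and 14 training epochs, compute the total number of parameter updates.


Iterations per epoch = 2520 / 40 = 63
Total updates = iterations_per_epoch * epochs
= 63 * 14
= 882

882


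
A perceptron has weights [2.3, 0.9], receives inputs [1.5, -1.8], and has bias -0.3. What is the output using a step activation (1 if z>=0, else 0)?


z = w . x + b
= 2.3*1.5 + 0.9*-1.8 + -0.3
= 3.45 + -1.62 + -0.3
= 1.83 + -0.3
= 1.53
Since z = 1.53 >= 0, output = 1

1


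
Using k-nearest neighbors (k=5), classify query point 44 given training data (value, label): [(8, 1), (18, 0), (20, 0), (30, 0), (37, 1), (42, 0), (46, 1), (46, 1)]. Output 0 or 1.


Distances from query 44:
Point 42 (class 0): distance = 2
Point 46 (class 1): distance = 2
Point 46 (class 1): distance = 2
Point 37 (class 1): distance = 7
Point 30 (class 0): distance = 14
K=5 nearest neighbors: classes = [0, 1, 1, 1, 0]
Votes for class 1: 3 / 5
Majority vote => class 1

1


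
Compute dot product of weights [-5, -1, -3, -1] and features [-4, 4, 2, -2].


Element-wise products:
-5 * -4 = 20
-1 * 4 = -4
-3 * 2 = -6
-1 * -2 = 2
Sum = 20 + -4 + -6 + 2
= 12

12


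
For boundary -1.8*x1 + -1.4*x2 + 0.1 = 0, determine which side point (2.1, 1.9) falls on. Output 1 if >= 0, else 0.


Compute -1.8 * 2.1 + -1.4 * 1.9 + 0.1
= -3.78 + -2.66 + 0.1
= -6.34
Since -6.34 < 0, the point is on the negative side.

0


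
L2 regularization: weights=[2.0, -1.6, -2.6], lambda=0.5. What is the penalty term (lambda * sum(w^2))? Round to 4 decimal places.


Squaring each weight:
2.0^2 = 4.0
(-1.6)^2 = 2.56
(-2.6)^2 = 6.76
Sum of squares = 13.32
Penalty = 0.5 * 13.32 = 6.6600

6.6600


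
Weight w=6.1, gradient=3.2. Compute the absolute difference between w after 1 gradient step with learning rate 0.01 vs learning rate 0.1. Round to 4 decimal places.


With lr=0.01: w_new = 6.1 - 0.01 * 3.2 = 6.068
With lr=0.1: w_new = 6.1 - 0.1 * 3.2 = 5.78
Absolute difference = |6.068 - 5.78|
= 0.2880

0.2880


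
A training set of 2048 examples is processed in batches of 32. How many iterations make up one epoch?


Iterations per epoch = dataset_size / batch_size
= 2048 / 32
= 64

64


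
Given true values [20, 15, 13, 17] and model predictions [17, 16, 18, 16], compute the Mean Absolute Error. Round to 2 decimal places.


Absolute errors: [3, 1, 5, 1]
Sum of absolute errors = 10
MAE = 10 / 4 = 2.50

2.50


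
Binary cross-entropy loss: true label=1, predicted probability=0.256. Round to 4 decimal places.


For y=1: Loss = -log(p)
= -log(0.256)
= -(-1.3626)
= 1.3626

1.3626


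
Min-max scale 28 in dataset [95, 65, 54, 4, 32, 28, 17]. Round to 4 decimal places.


Min = 4, Max = 95
Range = 95 - 4 = 91
Scaled = (x - min) / (max - min)
= (28 - 4) / 91
= 24 / 91
= 0.2637

0.2637


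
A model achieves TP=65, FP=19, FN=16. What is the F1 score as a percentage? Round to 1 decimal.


Precision = TP / (TP + FP) = 65 / 84 = 0.7738
Recall = TP / (TP + FN) = 65 / 81 = 0.8025
F1 = 2 * P * R / (P + R)
= 2 * 0.7738 * 0.8025 / (0.7738 + 0.8025)
= 1.2419 / 1.5763
= 0.7879
As percentage: 78.8%

78.8


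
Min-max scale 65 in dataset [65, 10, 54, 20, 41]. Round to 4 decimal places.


Min = 10, Max = 65
Range = 65 - 10 = 55
Scaled = (x - min) / (max - min)
= (65 - 10) / 55
= 55 / 55
= 1.0000

1.0000


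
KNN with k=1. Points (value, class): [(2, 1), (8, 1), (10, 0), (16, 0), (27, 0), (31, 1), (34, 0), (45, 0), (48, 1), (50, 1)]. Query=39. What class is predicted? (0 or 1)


Distances from query 39:
Point 34 (class 0): distance = 5
K=1 nearest neighbors: classes = [0]
Votes for class 1: 0 / 1
Majority vote => class 0

0


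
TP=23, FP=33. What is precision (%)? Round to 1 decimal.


Precision = TP / (TP + FP) * 100
= 23 / (23 + 33)
= 23 / 56
= 0.4107
= 41.1%

41.1


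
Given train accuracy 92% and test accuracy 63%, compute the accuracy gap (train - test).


Gap = train_accuracy - test_accuracy
= 92 - 63
= 29%
This large gap strongly indicates overfitting.

29


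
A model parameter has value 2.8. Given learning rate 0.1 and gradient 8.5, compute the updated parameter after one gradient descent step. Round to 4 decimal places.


w_new = w_old - lr * gradient
= 2.8 - 0.1 * 8.5
= 2.8 - (0.85)
= 1.9500

1.9500


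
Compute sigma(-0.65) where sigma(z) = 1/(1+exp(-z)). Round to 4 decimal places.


sigmoid(z) = 1 / (1 + exp(-z))
exp(-(-0.65)) = exp(0.65) = 1.9155
1 + 1.9155 = 2.9155
1 / 2.9155 = 0.3430

0.3430


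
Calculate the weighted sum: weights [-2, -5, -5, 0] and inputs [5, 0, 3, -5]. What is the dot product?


Element-wise products:
-2 * 5 = -10
-5 * 0 = 0
-5 * 3 = -15
0 * -5 = 0
Sum = -10 + 0 + -15 + 0
= -25

-25


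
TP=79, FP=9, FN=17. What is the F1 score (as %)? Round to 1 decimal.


Precision = TP / (TP + FP) = 79 / 88 = 0.8977
Recall = TP / (TP + FN) = 79 / 96 = 0.8229
F1 = 2 * P * R / (P + R)
= 2 * 0.8977 * 0.8229 / (0.8977 + 0.8229)
= 1.4775 / 1.7206
= 0.8587
As percentage: 85.9%

85.9


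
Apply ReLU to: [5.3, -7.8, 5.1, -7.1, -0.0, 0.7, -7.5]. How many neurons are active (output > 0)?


ReLU(x) = max(0, x) for each element:
ReLU(5.3) = 5.3
ReLU(-7.8) = 0
ReLU(5.1) = 5.1
ReLU(-7.1) = 0
ReLU(-0.0) = 0
ReLU(0.7) = 0.7
ReLU(-7.5) = 0
Active neurons (>0): 3

3


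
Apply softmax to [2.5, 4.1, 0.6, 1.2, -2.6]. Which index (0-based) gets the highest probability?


Softmax is a monotonic transformation, so it preserves the argmax.
We need to find the index of the maximum logit.
Index 0: 2.5
Index 1: 4.1
Index 2: 0.6
Index 3: 1.2
Index 4: -2.6
Maximum logit = 4.1 at index 1

1


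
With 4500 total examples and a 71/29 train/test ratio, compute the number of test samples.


Train samples = 4500 * 71% = 3195
Test samples = 4500 - 3195
= 1305

1305


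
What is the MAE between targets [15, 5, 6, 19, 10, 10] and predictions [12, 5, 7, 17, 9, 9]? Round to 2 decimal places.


Absolute errors: [3, 0, 1, 2, 1, 1]
Sum of absolute errors = 8
MAE = 8 / 6 = 1.33

1.33
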